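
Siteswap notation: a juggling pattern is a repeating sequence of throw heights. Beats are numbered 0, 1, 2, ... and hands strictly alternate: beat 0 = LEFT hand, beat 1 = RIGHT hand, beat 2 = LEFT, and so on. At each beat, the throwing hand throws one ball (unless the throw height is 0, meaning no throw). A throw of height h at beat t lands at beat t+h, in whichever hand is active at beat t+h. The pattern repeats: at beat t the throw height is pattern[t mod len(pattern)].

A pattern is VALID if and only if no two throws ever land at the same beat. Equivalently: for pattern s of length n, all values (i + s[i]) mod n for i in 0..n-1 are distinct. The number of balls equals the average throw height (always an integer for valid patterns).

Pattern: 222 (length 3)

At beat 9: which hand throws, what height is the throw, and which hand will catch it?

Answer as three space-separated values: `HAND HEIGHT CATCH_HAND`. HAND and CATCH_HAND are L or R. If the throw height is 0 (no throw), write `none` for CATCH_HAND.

Answer: R 2 R

Derivation:
Beat 9: 9 mod 2 = 1, so hand = R
Throw height = pattern[9 mod 3] = pattern[0] = 2
Lands at beat 9+2=11, 11 mod 2 = 1, so catch hand = R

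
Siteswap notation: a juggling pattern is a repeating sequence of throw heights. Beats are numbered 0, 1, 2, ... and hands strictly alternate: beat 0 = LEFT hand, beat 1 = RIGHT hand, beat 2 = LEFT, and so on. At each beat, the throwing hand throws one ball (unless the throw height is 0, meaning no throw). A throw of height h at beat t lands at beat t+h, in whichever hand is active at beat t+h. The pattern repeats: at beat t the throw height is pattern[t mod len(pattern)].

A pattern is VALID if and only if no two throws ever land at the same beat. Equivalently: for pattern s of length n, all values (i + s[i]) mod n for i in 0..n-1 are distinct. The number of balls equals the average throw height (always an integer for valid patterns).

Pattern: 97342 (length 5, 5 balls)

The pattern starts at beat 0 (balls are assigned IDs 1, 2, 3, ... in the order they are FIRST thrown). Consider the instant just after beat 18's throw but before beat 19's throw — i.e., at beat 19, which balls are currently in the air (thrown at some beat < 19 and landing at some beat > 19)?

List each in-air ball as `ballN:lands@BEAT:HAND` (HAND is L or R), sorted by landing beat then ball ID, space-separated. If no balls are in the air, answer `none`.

Beat 0 (L): throw ball1 h=9 -> lands@9:R; in-air after throw: [b1@9:R]
Beat 1 (R): throw ball2 h=7 -> lands@8:L; in-air after throw: [b2@8:L b1@9:R]
Beat 2 (L): throw ball3 h=3 -> lands@5:R; in-air after throw: [b3@5:R b2@8:L b1@9:R]
Beat 3 (R): throw ball4 h=4 -> lands@7:R; in-air after throw: [b3@5:R b4@7:R b2@8:L b1@9:R]
Beat 4 (L): throw ball5 h=2 -> lands@6:L; in-air after throw: [b3@5:R b5@6:L b4@7:R b2@8:L b1@9:R]
Beat 5 (R): throw ball3 h=9 -> lands@14:L; in-air after throw: [b5@6:L b4@7:R b2@8:L b1@9:R b3@14:L]
Beat 6 (L): throw ball5 h=7 -> lands@13:R; in-air after throw: [b4@7:R b2@8:L b1@9:R b5@13:R b3@14:L]
Beat 7 (R): throw ball4 h=3 -> lands@10:L; in-air after throw: [b2@8:L b1@9:R b4@10:L b5@13:R b3@14:L]
Beat 8 (L): throw ball2 h=4 -> lands@12:L; in-air after throw: [b1@9:R b4@10:L b2@12:L b5@13:R b3@14:L]
Beat 9 (R): throw ball1 h=2 -> lands@11:R; in-air after throw: [b4@10:L b1@11:R b2@12:L b5@13:R b3@14:L]
Beat 10 (L): throw ball4 h=9 -> lands@19:R; in-air after throw: [b1@11:R b2@12:L b5@13:R b3@14:L b4@19:R]
Beat 11 (R): throw ball1 h=7 -> lands@18:L; in-air after throw: [b2@12:L b5@13:R b3@14:L b1@18:L b4@19:R]
Beat 12 (L): throw ball2 h=3 -> lands@15:R; in-air after throw: [b5@13:R b3@14:L b2@15:R b1@18:L b4@19:R]
Beat 13 (R): throw ball5 h=4 -> lands@17:R; in-air after throw: [b3@14:L b2@15:R b5@17:R b1@18:L b4@19:R]
Beat 14 (L): throw ball3 h=2 -> lands@16:L; in-air after throw: [b2@15:R b3@16:L b5@17:R b1@18:L b4@19:R]
Beat 15 (R): throw ball2 h=9 -> lands@24:L; in-air after throw: [b3@16:L b5@17:R b1@18:L b4@19:R b2@24:L]
Beat 16 (L): throw ball3 h=7 -> lands@23:R; in-air after throw: [b5@17:R b1@18:L b4@19:R b3@23:R b2@24:L]
Beat 17 (R): throw ball5 h=3 -> lands@20:L; in-air after throw: [b1@18:L b4@19:R b5@20:L b3@23:R b2@24:L]
Beat 18 (L): throw ball1 h=4 -> lands@22:L; in-air after throw: [b4@19:R b5@20:L b1@22:L b3@23:R b2@24:L]
Beat 19 (R): throw ball4 h=2 -> lands@21:R; in-air after throw: [b5@20:L b4@21:R b1@22:L b3@23:R b2@24:L]

Answer: ball5:lands@20:L ball1:lands@22:L ball3:lands@23:R ball2:lands@24:L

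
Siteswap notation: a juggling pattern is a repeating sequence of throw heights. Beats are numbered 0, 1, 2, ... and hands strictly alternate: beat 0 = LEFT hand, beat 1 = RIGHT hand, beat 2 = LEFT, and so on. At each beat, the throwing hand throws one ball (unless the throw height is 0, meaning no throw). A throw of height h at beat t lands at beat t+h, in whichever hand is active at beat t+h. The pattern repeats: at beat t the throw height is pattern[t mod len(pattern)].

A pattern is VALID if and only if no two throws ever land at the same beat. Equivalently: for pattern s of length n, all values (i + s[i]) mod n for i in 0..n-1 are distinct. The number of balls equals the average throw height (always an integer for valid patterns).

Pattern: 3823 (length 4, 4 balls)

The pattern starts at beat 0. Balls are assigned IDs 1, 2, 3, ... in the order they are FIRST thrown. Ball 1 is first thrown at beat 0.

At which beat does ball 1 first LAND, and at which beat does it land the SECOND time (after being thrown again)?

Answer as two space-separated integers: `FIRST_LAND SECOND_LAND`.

Answer: 3 6

Derivation:
Beat 0 (L): throw ball1 h=3 -> lands@3:R; in-air after throw: [b1@3:R]
Beat 1 (R): throw ball2 h=8 -> lands@9:R; in-air after throw: [b1@3:R b2@9:R]
Beat 2 (L): throw ball3 h=2 -> lands@4:L; in-air after throw: [b1@3:R b3@4:L b2@9:R]
Beat 3 (R): throw ball1 h=3 -> lands@6:L; in-air after throw: [b3@4:L b1@6:L b2@9:R]
Beat 4 (L): throw ball3 h=3 -> lands@7:R; in-air after throw: [b1@6:L b3@7:R b2@9:R]
Beat 5 (R): throw ball4 h=8 -> lands@13:R; in-air after throw: [b1@6:L b3@7:R b2@9:R b4@13:R]
Beat 6 (L): throw ball1 h=2 -> lands@8:L; in-air after throw: [b3@7:R b1@8:L b2@9:R b4@13:R]
Ball 1: thrown@0 h=3 -> first land @3; rethrown@3 h=3 -> second land @6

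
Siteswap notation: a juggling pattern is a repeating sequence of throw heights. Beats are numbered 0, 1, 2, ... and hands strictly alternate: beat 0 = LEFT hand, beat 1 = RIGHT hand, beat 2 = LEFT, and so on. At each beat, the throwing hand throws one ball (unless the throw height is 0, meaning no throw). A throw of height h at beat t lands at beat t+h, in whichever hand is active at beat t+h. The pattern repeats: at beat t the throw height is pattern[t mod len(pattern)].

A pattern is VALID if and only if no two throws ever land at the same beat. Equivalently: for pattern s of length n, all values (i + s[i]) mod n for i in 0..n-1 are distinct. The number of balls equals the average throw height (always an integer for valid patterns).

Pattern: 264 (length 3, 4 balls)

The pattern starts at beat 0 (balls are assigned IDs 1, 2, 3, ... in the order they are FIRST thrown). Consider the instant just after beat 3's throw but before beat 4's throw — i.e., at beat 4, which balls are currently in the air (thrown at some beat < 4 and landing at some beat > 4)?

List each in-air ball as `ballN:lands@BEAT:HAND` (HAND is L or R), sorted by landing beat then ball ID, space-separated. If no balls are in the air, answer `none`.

Beat 0 (L): throw ball1 h=2 -> lands@2:L; in-air after throw: [b1@2:L]
Beat 1 (R): throw ball2 h=6 -> lands@7:R; in-air after throw: [b1@2:L b2@7:R]
Beat 2 (L): throw ball1 h=4 -> lands@6:L; in-air after throw: [b1@6:L b2@7:R]
Beat 3 (R): throw ball3 h=2 -> lands@5:R; in-air after throw: [b3@5:R b1@6:L b2@7:R]
Beat 4 (L): throw ball4 h=6 -> lands@10:L; in-air after throw: [b3@5:R b1@6:L b2@7:R b4@10:L]

Answer: ball3:lands@5:R ball1:lands@6:L ball2:lands@7:R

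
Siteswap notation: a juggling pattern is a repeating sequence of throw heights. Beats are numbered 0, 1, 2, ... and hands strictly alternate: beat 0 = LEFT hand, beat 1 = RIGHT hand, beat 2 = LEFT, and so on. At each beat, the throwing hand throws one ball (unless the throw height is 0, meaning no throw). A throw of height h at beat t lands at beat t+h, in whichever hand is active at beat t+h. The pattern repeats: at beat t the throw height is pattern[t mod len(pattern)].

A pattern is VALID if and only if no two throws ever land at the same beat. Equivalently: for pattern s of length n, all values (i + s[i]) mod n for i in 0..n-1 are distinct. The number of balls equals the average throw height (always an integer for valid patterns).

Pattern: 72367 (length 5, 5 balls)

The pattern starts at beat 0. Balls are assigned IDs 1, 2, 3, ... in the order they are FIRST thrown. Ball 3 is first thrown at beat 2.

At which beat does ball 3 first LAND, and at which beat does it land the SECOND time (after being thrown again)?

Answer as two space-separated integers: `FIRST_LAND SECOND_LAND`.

Beat 0 (L): throw ball1 h=7 -> lands@7:R; in-air after throw: [b1@7:R]
Beat 1 (R): throw ball2 h=2 -> lands@3:R; in-air after throw: [b2@3:R b1@7:R]
Beat 2 (L): throw ball3 h=3 -> lands@5:R; in-air after throw: [b2@3:R b3@5:R b1@7:R]
Beat 3 (R): throw ball2 h=6 -> lands@9:R; in-air after throw: [b3@5:R b1@7:R b2@9:R]
Beat 4 (L): throw ball4 h=7 -> lands@11:R; in-air after throw: [b3@5:R b1@7:R b2@9:R b4@11:R]
Beat 5 (R): throw ball3 h=7 -> lands@12:L; in-air after throw: [b1@7:R b2@9:R b4@11:R b3@12:L]
Beat 6 (L): throw ball5 h=2 -> lands@8:L; in-air after throw: [b1@7:R b5@8:L b2@9:R b4@11:R b3@12:L]
Beat 7 (R): throw ball1 h=3 -> lands@10:L; in-air after throw: [b5@8:L b2@9:R b1@10:L b4@11:R b3@12:L]
Beat 8 (L): throw ball5 h=6 -> lands@14:L; in-air after throw: [b2@9:R b1@10:L b4@11:R b3@12:L b5@14:L]
Beat 9 (R): throw ball2 h=7 -> lands@16:L; in-air after throw: [b1@10:L b4@11:R b3@12:L b5@14:L b2@16:L]
Beat 10 (L): throw ball1 h=7 -> lands@17:R; in-air after throw: [b4@11:R b3@12:L b5@14:L b2@16:L b1@17:R]
Beat 11 (R): throw ball4 h=2 -> lands@13:R; in-air after throw: [b3@12:L b4@13:R b5@14:L b2@16:L b1@17:R]
Beat 12 (L): throw ball3 h=3 -> lands@15:R; in-air after throw: [b4@13:R b5@14:L b3@15:R b2@16:L b1@17:R]
Ball 3: thrown@2 h=3 -> first land @5; rethrown@5 h=7 -> second land @12

Answer: 5 12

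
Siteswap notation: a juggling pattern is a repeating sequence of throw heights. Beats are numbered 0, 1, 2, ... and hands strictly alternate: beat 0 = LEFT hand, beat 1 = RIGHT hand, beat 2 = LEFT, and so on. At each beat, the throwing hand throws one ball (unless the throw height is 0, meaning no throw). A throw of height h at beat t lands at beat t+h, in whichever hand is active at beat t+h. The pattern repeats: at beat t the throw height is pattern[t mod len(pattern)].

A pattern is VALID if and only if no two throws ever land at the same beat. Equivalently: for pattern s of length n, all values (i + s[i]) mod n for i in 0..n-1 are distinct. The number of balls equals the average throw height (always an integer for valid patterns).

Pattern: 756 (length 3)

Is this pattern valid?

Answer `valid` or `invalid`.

Answer: valid

Derivation:
i=0: (i + s[i]) mod n = (0 + 7) mod 3 = 1
i=1: (i + s[i]) mod n = (1 + 5) mod 3 = 0
i=2: (i + s[i]) mod n = (2 + 6) mod 3 = 2
Residues: [1, 0, 2], distinct: True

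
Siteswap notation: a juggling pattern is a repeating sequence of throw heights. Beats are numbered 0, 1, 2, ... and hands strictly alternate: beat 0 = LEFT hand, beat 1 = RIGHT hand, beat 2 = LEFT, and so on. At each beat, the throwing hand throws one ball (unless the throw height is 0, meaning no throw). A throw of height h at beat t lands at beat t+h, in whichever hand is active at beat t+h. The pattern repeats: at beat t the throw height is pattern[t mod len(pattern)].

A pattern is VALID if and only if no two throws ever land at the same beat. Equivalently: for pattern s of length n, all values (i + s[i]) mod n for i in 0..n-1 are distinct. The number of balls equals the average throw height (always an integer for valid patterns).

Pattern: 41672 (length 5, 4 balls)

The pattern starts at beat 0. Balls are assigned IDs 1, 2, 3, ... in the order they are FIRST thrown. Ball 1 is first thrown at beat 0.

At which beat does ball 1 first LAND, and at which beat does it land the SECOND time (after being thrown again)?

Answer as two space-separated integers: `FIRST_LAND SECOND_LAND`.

Answer: 4 6

Derivation:
Beat 0 (L): throw ball1 h=4 -> lands@4:L; in-air after throw: [b1@4:L]
Beat 1 (R): throw ball2 h=1 -> lands@2:L; in-air after throw: [b2@2:L b1@4:L]
Beat 2 (L): throw ball2 h=6 -> lands@8:L; in-air after throw: [b1@4:L b2@8:L]
Beat 3 (R): throw ball3 h=7 -> lands@10:L; in-air after throw: [b1@4:L b2@8:L b3@10:L]
Beat 4 (L): throw ball1 h=2 -> lands@6:L; in-air after throw: [b1@6:L b2@8:L b3@10:L]
Beat 5 (R): throw ball4 h=4 -> lands@9:R; in-air after throw: [b1@6:L b2@8:L b4@9:R b3@10:L]
Beat 6 (L): throw ball1 h=1 -> lands@7:R; in-air after throw: [b1@7:R b2@8:L b4@9:R b3@10:L]
Ball 1: thrown@0 h=4 -> first land @4; rethrown@4 h=2 -> second land @6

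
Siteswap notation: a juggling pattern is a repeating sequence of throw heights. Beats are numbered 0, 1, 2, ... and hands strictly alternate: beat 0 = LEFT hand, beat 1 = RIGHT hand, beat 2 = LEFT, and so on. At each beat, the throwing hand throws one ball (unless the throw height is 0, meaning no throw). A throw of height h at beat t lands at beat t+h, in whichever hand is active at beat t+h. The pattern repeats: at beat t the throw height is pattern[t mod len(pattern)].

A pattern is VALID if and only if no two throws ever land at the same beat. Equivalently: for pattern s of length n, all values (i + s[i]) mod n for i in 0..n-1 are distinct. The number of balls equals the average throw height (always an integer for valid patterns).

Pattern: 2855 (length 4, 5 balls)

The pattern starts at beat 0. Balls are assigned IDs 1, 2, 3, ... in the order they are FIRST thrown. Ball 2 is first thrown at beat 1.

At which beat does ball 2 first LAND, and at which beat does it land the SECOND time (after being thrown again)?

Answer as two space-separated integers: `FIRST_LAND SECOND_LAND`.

Beat 0 (L): throw ball1 h=2 -> lands@2:L; in-air after throw: [b1@2:L]
Beat 1 (R): throw ball2 h=8 -> lands@9:R; in-air after throw: [b1@2:L b2@9:R]
Beat 2 (L): throw ball1 h=5 -> lands@7:R; in-air after throw: [b1@7:R b2@9:R]
Beat 3 (R): throw ball3 h=5 -> lands@8:L; in-air after throw: [b1@7:R b3@8:L b2@9:R]
Beat 4 (L): throw ball4 h=2 -> lands@6:L; in-air after throw: [b4@6:L b1@7:R b3@8:L b2@9:R]
Beat 5 (R): throw ball5 h=8 -> lands@13:R; in-air after throw: [b4@6:L b1@7:R b3@8:L b2@9:R b5@13:R]
Beat 6 (L): throw ball4 h=5 -> lands@11:R; in-air after throw: [b1@7:R b3@8:L b2@9:R b4@11:R b5@13:R]
Beat 7 (R): throw ball1 h=5 -> lands@12:L; in-air after throw: [b3@8:L b2@9:R b4@11:R b1@12:L b5@13:R]
Beat 8 (L): throw ball3 h=2 -> lands@10:L; in-air after throw: [b2@9:R b3@10:L b4@11:R b1@12:L b5@13:R]
Beat 9 (R): throw ball2 h=8 -> lands@17:R; in-air after throw: [b3@10:L b4@11:R b1@12:L b5@13:R b2@17:R]
Beat 10 (L): throw ball3 h=5 -> lands@15:R; in-air after throw: [b4@11:R b1@12:L b5@13:R b3@15:R b2@17:R]
Beat 11 (R): throw ball4 h=5 -> lands@16:L; in-air after throw: [b1@12:L b5@13:R b3@15:R b4@16:L b2@17:R]
Beat 12 (L): throw ball1 h=2 -> lands@14:L; in-air after throw: [b5@13:R b1@14:L b3@15:R b4@16:L b2@17:R]
Beat 13 (R): throw ball5 h=8 -> lands@21:R; in-air after throw: [b1@14:L b3@15:R b4@16:L b2@17:R b5@21:R]
Beat 14 (L): throw ball1 h=5 -> lands@19:R; in-air after throw: [b3@15:R b4@16:L b2@17:R b1@19:R b5@21:R]
Beat 15 (R): throw ball3 h=5 -> lands@20:L; in-air after throw: [b4@16:L b2@17:R b1@19:R b3@20:L b5@21:R]
Beat 16 (L): throw ball4 h=2 -> lands@18:L; in-air after throw: [b2@17:R b4@18:L b1@19:R b3@20:L b5@21:R]
Beat 17 (R): throw ball2 h=8 -> lands@25:R; in-air after throw: [b4@18:L b1@19:R b3@20:L b5@21:R b2@25:R]
Ball 2: thrown@1 h=8 -> first land @9; rethrown@9 h=8 -> second land @17

Answer: 9 17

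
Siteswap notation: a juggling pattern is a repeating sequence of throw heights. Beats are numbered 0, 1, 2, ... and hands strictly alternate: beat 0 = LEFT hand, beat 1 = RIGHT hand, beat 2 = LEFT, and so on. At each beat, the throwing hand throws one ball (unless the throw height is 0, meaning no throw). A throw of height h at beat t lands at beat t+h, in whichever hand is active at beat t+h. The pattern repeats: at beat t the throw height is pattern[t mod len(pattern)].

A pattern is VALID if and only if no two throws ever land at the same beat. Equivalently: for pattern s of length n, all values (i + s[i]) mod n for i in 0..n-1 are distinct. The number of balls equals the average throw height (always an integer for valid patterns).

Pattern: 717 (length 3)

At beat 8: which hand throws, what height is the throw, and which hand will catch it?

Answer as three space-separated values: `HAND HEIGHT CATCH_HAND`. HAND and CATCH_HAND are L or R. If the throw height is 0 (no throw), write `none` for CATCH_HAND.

Answer: L 7 R

Derivation:
Beat 8: 8 mod 2 = 0, so hand = L
Throw height = pattern[8 mod 3] = pattern[2] = 7
Lands at beat 8+7=15, 15 mod 2 = 1, so catch hand = R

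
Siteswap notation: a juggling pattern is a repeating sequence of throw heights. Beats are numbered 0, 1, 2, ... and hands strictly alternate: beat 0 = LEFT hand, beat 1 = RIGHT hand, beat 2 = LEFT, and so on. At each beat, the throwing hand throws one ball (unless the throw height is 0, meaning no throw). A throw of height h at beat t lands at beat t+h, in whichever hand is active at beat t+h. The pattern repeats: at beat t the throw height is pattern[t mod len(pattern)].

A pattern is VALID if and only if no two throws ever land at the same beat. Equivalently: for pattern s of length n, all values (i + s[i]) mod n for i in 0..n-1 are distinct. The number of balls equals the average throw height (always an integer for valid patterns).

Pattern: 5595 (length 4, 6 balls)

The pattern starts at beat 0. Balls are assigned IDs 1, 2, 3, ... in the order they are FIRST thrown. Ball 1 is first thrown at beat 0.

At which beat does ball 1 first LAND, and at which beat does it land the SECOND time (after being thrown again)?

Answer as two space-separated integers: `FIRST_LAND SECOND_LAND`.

Answer: 5 10

Derivation:
Beat 0 (L): throw ball1 h=5 -> lands@5:R; in-air after throw: [b1@5:R]
Beat 1 (R): throw ball2 h=5 -> lands@6:L; in-air after throw: [b1@5:R b2@6:L]
Beat 2 (L): throw ball3 h=9 -> lands@11:R; in-air after throw: [b1@5:R b2@6:L b3@11:R]
Beat 3 (R): throw ball4 h=5 -> lands@8:L; in-air after throw: [b1@5:R b2@6:L b4@8:L b3@11:R]
Beat 4 (L): throw ball5 h=5 -> lands@9:R; in-air after throw: [b1@5:R b2@6:L b4@8:L b5@9:R b3@11:R]
Beat 5 (R): throw ball1 h=5 -> lands@10:L; in-air after throw: [b2@6:L b4@8:L b5@9:R b1@10:L b3@11:R]
Beat 6 (L): throw ball2 h=9 -> lands@15:R; in-air after throw: [b4@8:L b5@9:R b1@10:L b3@11:R b2@15:R]
Beat 7 (R): throw ball6 h=5 -> lands@12:L; in-air after throw: [b4@8:L b5@9:R b1@10:L b3@11:R b6@12:L b2@15:R]
Beat 8 (L): throw ball4 h=5 -> lands@13:R; in-air after throw: [b5@9:R b1@10:L b3@11:R b6@12:L b4@13:R b2@15:R]
Beat 9 (R): throw ball5 h=5 -> lands@14:L; in-air after throw: [b1@10:L b3@11:R b6@12:L b4@13:R b5@14:L b2@15:R]
Beat 10 (L): throw ball1 h=9 -> lands@19:R; in-air after throw: [b3@11:R b6@12:L b4@13:R b5@14:L b2@15:R b1@19:R]
Ball 1: thrown@0 h=5 -> first land @5; rethrown@5 h=5 -> second land @10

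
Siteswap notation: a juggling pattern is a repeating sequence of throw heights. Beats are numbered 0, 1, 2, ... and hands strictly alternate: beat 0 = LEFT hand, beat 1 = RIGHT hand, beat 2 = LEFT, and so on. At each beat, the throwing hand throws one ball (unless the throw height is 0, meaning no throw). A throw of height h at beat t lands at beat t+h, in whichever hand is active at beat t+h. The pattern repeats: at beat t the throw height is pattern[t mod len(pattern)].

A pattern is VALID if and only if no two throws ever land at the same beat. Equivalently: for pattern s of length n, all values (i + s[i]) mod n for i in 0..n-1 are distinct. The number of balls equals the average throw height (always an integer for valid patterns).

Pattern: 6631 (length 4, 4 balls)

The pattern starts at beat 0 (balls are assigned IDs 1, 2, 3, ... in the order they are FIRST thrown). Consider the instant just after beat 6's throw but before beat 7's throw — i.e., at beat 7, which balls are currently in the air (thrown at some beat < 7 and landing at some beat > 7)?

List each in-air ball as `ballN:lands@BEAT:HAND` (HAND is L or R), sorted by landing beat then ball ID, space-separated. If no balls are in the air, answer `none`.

Answer: ball1:lands@9:R ball4:lands@10:L ball3:lands@11:R

Derivation:
Beat 0 (L): throw ball1 h=6 -> lands@6:L; in-air after throw: [b1@6:L]
Beat 1 (R): throw ball2 h=6 -> lands@7:R; in-air after throw: [b1@6:L b2@7:R]
Beat 2 (L): throw ball3 h=3 -> lands@5:R; in-air after throw: [b3@5:R b1@6:L b2@7:R]
Beat 3 (R): throw ball4 h=1 -> lands@4:L; in-air after throw: [b4@4:L b3@5:R b1@6:L b2@7:R]
Beat 4 (L): throw ball4 h=6 -> lands@10:L; in-air after throw: [b3@5:R b1@6:L b2@7:R b4@10:L]
Beat 5 (R): throw ball3 h=6 -> lands@11:R; in-air after throw: [b1@6:L b2@7:R b4@10:L b3@11:R]
Beat 6 (L): throw ball1 h=3 -> lands@9:R; in-air after throw: [b2@7:R b1@9:R b4@10:L b3@11:R]
Beat 7 (R): throw ball2 h=1 -> lands@8:L; in-air after throw: [b2@8:L b1@9:R b4@10:L b3@11:R]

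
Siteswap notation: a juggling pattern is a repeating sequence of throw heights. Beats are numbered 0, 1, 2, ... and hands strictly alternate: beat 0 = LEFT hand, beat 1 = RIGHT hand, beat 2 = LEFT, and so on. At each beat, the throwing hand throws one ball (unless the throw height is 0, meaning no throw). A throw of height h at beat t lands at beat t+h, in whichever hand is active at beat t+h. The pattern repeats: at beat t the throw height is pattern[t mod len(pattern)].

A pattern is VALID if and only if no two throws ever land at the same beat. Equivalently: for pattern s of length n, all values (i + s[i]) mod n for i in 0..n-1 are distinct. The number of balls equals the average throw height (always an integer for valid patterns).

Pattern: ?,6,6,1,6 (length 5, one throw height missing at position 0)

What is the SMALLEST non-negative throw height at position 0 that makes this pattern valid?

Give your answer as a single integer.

i=0: s[i]=? (unknown)
i=1: (1 + 6) mod 5 = 2
i=2: (2 + 6) mod 5 = 3
i=3: (3 + 1) mod 5 = 4
i=4: (4 + 6) mod 5 = 0
Known residues: [0, 2, 3, 4]; need a permutation of 0..4, so missing residue r = 1
Need (0 + s) mod 5 = 1; smallest s = (1 - 0) mod 5 = 1

Answer: 1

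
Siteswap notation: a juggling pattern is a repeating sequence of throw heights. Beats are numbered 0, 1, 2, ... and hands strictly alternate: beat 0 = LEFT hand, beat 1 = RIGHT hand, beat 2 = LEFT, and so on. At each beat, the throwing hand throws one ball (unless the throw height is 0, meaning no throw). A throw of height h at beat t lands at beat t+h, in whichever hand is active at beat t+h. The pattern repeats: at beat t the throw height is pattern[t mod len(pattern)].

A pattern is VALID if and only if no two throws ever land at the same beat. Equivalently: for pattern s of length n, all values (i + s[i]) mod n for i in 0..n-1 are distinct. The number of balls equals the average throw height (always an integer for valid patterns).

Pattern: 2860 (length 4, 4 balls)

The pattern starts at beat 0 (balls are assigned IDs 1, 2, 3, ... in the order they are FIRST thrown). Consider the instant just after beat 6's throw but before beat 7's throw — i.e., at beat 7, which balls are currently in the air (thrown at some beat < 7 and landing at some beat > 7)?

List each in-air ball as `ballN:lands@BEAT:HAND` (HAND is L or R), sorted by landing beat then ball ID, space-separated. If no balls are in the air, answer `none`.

Answer: ball1:lands@8:L ball2:lands@9:R ball3:lands@12:L ball4:lands@13:R

Derivation:
Beat 0 (L): throw ball1 h=2 -> lands@2:L; in-air after throw: [b1@2:L]
Beat 1 (R): throw ball2 h=8 -> lands@9:R; in-air after throw: [b1@2:L b2@9:R]
Beat 2 (L): throw ball1 h=6 -> lands@8:L; in-air after throw: [b1@8:L b2@9:R]
Beat 4 (L): throw ball3 h=2 -> lands@6:L; in-air after throw: [b3@6:L b1@8:L b2@9:R]
Beat 5 (R): throw ball4 h=8 -> lands@13:R; in-air after throw: [b3@6:L b1@8:L b2@9:R b4@13:R]
Beat 6 (L): throw ball3 h=6 -> lands@12:L; in-air after throw: [b1@8:L b2@9:R b3@12:L b4@13:R]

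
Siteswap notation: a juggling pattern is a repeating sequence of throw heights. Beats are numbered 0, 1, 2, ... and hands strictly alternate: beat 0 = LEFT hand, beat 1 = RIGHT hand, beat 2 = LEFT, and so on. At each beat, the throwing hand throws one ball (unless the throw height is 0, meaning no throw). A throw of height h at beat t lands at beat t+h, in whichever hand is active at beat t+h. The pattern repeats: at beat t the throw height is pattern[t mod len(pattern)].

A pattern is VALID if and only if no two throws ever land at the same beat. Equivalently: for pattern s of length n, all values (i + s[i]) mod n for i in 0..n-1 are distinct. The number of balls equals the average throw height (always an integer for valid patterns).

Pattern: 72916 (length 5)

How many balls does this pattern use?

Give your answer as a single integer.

Answer: 5

Derivation:
Pattern = [7, 2, 9, 1, 6], length n = 5
  position 0: throw height = 7, running sum = 7
  position 1: throw height = 2, running sum = 9
  position 2: throw height = 9, running sum = 18
  position 3: throw height = 1, running sum = 19
  position 4: throw height = 6, running sum = 25
Total sum = 25; balls = sum / n = 25 / 5 = 5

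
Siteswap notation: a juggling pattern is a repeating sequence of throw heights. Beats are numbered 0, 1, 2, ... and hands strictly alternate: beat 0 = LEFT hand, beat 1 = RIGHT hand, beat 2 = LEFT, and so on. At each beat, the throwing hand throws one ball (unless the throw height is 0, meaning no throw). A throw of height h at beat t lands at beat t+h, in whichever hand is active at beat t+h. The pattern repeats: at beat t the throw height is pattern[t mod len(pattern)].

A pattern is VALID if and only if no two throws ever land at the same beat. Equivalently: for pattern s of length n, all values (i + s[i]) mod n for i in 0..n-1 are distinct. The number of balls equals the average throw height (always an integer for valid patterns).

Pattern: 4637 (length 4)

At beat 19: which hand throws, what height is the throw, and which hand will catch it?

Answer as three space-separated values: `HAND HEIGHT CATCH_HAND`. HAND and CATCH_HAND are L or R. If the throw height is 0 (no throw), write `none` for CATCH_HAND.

Answer: R 7 L

Derivation:
Beat 19: 19 mod 2 = 1, so hand = R
Throw height = pattern[19 mod 4] = pattern[3] = 7
Lands at beat 19+7=26, 26 mod 2 = 0, so catch hand = L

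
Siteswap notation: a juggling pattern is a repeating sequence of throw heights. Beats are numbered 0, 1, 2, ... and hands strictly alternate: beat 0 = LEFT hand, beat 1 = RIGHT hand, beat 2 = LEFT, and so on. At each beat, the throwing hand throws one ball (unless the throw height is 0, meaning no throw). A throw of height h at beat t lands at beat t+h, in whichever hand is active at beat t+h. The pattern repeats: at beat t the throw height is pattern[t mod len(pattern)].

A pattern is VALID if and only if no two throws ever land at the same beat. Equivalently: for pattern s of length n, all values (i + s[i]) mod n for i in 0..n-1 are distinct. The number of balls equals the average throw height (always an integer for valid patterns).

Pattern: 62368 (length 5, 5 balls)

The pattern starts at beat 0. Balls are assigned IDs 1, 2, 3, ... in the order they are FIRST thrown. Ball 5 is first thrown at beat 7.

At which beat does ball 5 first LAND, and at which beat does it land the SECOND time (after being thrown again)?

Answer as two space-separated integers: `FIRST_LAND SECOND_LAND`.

Answer: 10 16

Derivation:
Beat 0 (L): throw ball1 h=6 -> lands@6:L; in-air after throw: [b1@6:L]
Beat 1 (R): throw ball2 h=2 -> lands@3:R; in-air after throw: [b2@3:R b1@6:L]
Beat 2 (L): throw ball3 h=3 -> lands@5:R; in-air after throw: [b2@3:R b3@5:R b1@6:L]
Beat 3 (R): throw ball2 h=6 -> lands@9:R; in-air after throw: [b3@5:R b1@6:L b2@9:R]
Beat 4 (L): throw ball4 h=8 -> lands@12:L; in-air after throw: [b3@5:R b1@6:L b2@9:R b4@12:L]
Beat 5 (R): throw ball3 h=6 -> lands@11:R; in-air after throw: [b1@6:L b2@9:R b3@11:R b4@12:L]
Beat 6 (L): throw ball1 h=2 -> lands@8:L; in-air after throw: [b1@8:L b2@9:R b3@11:R b4@12:L]
Beat 7 (R): throw ball5 h=3 -> lands@10:L; in-air after throw: [b1@8:L b2@9:R b5@10:L b3@11:R b4@12:L]
Beat 8 (L): throw ball1 h=6 -> lands@14:L; in-air after throw: [b2@9:R b5@10:L b3@11:R b4@12:L b1@14:L]
Beat 9 (R): throw ball2 h=8 -> lands@17:R; in-air after throw: [b5@10:L b3@11:R b4@12:L b1@14:L b2@17:R]
Beat 10 (L): throw ball5 h=6 -> lands@16:L; in-air after throw: [b3@11:R b4@12:L b1@14:L b5@16:L b2@17:R]
Beat 11 (R): throw ball3 h=2 -> lands@13:R; in-air after throw: [b4@12:L b3@13:R b1@14:L b5@16:L b2@17:R]
Beat 12 (L): throw ball4 h=3 -> lands@15:R; in-air after throw: [b3@13:R b1@14:L b4@15:R b5@16:L b2@17:R]
Beat 13 (R): throw ball3 h=6 -> lands@19:R; in-air after throw: [b1@14:L b4@15:R b5@16:L b2@17:R b3@19:R]
Beat 14 (L): throw ball1 h=8 -> lands@22:L; in-air after throw: [b4@15:R b5@16:L b2@17:R b3@19:R b1@22:L]
Beat 15 (R): throw ball4 h=6 -> lands@21:R; in-air after throw: [b5@16:L b2@17:R b3@19:R b4@21:R b1@22:L]
Beat 16 (L): throw ball5 h=2 -> lands@18:L; in-air after throw: [b2@17:R b5@18:L b3@19:R b4@21:R b1@22:L]
Ball 5: thrown@7 h=3 -> first land @10; rethrown@10 h=6 -> second land @16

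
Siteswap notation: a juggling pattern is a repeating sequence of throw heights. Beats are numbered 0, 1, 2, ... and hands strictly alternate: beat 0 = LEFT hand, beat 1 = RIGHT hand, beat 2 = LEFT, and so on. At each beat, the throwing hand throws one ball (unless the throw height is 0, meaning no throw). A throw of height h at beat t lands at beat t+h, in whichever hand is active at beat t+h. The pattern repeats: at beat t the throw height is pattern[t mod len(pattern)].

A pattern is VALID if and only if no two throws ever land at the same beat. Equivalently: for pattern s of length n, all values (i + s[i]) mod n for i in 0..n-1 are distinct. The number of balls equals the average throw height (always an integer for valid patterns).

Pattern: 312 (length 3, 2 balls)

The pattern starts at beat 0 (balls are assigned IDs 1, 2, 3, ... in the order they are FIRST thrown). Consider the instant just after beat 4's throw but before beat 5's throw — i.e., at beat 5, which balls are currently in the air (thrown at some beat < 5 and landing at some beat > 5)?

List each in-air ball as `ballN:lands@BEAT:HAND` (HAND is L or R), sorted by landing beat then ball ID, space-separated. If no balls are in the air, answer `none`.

Beat 0 (L): throw ball1 h=3 -> lands@3:R; in-air after throw: [b1@3:R]
Beat 1 (R): throw ball2 h=1 -> lands@2:L; in-air after throw: [b2@2:L b1@3:R]
Beat 2 (L): throw ball2 h=2 -> lands@4:L; in-air after throw: [b1@3:R b2@4:L]
Beat 3 (R): throw ball1 h=3 -> lands@6:L; in-air after throw: [b2@4:L b1@6:L]
Beat 4 (L): throw ball2 h=1 -> lands@5:R; in-air after throw: [b2@5:R b1@6:L]
Beat 5 (R): throw ball2 h=2 -> lands@7:R; in-air after throw: [b1@6:L b2@7:R]

Answer: ball1:lands@6:L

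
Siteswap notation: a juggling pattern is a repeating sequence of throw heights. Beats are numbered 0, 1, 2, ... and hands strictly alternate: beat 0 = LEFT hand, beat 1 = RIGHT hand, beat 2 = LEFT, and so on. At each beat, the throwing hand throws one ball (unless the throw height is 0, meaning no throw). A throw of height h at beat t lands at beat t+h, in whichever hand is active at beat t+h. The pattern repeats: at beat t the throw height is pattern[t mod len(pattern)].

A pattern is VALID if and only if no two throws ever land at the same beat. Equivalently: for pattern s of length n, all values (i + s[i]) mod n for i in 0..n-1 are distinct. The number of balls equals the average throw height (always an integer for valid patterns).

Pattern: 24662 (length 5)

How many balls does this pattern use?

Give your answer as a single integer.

Answer: 4

Derivation:
Pattern = [2, 4, 6, 6, 2], length n = 5
  position 0: throw height = 2, running sum = 2
  position 1: throw height = 4, running sum = 6
  position 2: throw height = 6, running sum = 12
  position 3: throw height = 6, running sum = 18
  position 4: throw height = 2, running sum = 20
Total sum = 20; balls = sum / n = 20 / 5 = 4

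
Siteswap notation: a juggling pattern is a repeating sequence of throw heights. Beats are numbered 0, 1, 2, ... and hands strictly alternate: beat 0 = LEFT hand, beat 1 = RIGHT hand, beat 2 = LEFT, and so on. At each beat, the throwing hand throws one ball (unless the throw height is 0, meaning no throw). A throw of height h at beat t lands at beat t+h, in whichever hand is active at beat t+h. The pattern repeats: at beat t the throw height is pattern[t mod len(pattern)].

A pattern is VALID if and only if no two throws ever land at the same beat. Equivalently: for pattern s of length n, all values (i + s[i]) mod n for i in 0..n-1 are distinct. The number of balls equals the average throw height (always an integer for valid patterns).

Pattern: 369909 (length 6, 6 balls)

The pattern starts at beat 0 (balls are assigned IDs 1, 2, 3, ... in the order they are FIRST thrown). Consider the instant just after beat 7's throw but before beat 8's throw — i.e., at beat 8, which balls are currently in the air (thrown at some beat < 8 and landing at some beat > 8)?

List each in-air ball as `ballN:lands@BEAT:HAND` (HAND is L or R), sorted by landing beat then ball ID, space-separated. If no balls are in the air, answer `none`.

Answer: ball5:lands@9:R ball3:lands@11:R ball1:lands@12:L ball2:lands@13:R ball4:lands@14:L

Derivation:
Beat 0 (L): throw ball1 h=3 -> lands@3:R; in-air after throw: [b1@3:R]
Beat 1 (R): throw ball2 h=6 -> lands@7:R; in-air after throw: [b1@3:R b2@7:R]
Beat 2 (L): throw ball3 h=9 -> lands@11:R; in-air after throw: [b1@3:R b2@7:R b3@11:R]
Beat 3 (R): throw ball1 h=9 -> lands@12:L; in-air after throw: [b2@7:R b3@11:R b1@12:L]
Beat 5 (R): throw ball4 h=9 -> lands@14:L; in-air after throw: [b2@7:R b3@11:R b1@12:L b4@14:L]
Beat 6 (L): throw ball5 h=3 -> lands@9:R; in-air after throw: [b2@7:R b5@9:R b3@11:R b1@12:L b4@14:L]
Beat 7 (R): throw ball2 h=6 -> lands@13:R; in-air after throw: [b5@9:R b3@11:R b1@12:L b2@13:R b4@14:L]
Beat 8 (L): throw ball6 h=9 -> lands@17:R; in-air after throw: [b5@9:R b3@11:R b1@12:L b2@13:R b4@14:L b6@17:R]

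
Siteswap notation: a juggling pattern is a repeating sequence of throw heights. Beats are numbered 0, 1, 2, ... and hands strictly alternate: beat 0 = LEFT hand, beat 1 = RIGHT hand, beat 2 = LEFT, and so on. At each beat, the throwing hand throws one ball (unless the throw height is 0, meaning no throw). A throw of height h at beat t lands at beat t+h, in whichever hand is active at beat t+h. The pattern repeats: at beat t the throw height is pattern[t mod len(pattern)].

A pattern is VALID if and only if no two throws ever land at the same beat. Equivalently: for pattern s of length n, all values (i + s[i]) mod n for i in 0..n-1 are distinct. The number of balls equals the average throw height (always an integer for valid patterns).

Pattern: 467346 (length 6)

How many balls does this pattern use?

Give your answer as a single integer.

Answer: 5

Derivation:
Pattern = [4, 6, 7, 3, 4, 6], length n = 6
  position 0: throw height = 4, running sum = 4
  position 1: throw height = 6, running sum = 10
  position 2: throw height = 7, running sum = 17
  position 3: throw height = 3, running sum = 20
  position 4: throw height = 4, running sum = 24
  position 5: throw height = 6, running sum = 30
Total sum = 30; balls = sum / n = 30 / 6 = 5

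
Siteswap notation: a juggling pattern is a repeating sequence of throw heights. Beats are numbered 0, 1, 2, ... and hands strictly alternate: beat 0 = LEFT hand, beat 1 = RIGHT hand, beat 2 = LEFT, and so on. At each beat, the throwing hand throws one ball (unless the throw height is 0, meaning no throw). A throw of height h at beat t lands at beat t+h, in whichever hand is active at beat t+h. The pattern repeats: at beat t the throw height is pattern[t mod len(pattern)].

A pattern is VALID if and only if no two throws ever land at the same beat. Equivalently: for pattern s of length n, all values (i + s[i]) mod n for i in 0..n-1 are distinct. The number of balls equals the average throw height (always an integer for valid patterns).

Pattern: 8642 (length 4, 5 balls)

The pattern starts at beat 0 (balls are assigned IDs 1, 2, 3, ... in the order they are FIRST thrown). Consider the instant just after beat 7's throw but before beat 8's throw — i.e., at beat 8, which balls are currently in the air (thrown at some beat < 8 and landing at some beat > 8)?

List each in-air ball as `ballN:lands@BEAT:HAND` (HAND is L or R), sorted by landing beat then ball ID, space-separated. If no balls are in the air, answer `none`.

Beat 0 (L): throw ball1 h=8 -> lands@8:L; in-air after throw: [b1@8:L]
Beat 1 (R): throw ball2 h=6 -> lands@7:R; in-air after throw: [b2@7:R b1@8:L]
Beat 2 (L): throw ball3 h=4 -> lands@6:L; in-air after throw: [b3@6:L b2@7:R b1@8:L]
Beat 3 (R): throw ball4 h=2 -> lands@5:R; in-air after throw: [b4@5:R b3@6:L b2@7:R b1@8:L]
Beat 4 (L): throw ball5 h=8 -> lands@12:L; in-air after throw: [b4@5:R b3@6:L b2@7:R b1@8:L b5@12:L]
Beat 5 (R): throw ball4 h=6 -> lands@11:R; in-air after throw: [b3@6:L b2@7:R b1@8:L b4@11:R b5@12:L]
Beat 6 (L): throw ball3 h=4 -> lands@10:L; in-air after throw: [b2@7:R b1@8:L b3@10:L b4@11:R b5@12:L]
Beat 7 (R): throw ball2 h=2 -> lands@9:R; in-air after throw: [b1@8:L b2@9:R b3@10:L b4@11:R b5@12:L]
Beat 8 (L): throw ball1 h=8 -> lands@16:L; in-air after throw: [b2@9:R b3@10:L b4@11:R b5@12:L b1@16:L]

Answer: ball2:lands@9:R ball3:lands@10:L ball4:lands@11:R ball5:lands@12:L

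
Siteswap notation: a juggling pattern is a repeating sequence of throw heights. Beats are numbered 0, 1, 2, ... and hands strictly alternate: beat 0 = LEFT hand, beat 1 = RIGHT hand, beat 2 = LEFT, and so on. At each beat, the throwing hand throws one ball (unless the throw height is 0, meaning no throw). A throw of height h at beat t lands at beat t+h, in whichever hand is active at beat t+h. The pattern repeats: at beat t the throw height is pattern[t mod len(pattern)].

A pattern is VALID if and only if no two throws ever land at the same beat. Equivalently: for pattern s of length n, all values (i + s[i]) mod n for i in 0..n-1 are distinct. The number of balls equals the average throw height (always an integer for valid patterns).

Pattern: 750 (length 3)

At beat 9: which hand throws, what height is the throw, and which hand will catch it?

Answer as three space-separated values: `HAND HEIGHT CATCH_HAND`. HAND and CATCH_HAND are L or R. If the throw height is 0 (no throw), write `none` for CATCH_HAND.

Answer: R 7 L

Derivation:
Beat 9: 9 mod 2 = 1, so hand = R
Throw height = pattern[9 mod 3] = pattern[0] = 7
Lands at beat 9+7=16, 16 mod 2 = 0, so catch hand = L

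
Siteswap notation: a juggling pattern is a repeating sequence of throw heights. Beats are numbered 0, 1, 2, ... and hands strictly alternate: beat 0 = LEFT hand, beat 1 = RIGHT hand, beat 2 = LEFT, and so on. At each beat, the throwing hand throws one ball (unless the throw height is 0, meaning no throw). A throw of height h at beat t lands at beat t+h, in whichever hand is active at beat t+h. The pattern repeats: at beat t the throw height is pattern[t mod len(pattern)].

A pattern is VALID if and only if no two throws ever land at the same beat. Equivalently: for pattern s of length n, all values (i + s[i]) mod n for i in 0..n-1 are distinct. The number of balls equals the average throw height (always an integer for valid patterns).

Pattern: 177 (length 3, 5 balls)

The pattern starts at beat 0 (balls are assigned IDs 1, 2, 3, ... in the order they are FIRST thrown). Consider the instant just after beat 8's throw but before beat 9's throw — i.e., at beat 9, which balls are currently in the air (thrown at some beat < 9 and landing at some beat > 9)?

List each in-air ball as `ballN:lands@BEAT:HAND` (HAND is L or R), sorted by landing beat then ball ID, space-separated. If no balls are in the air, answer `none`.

Answer: ball3:lands@11:R ball4:lands@12:L ball5:lands@14:L ball1:lands@15:R

Derivation:
Beat 0 (L): throw ball1 h=1 -> lands@1:R; in-air after throw: [b1@1:R]
Beat 1 (R): throw ball1 h=7 -> lands@8:L; in-air after throw: [b1@8:L]
Beat 2 (L): throw ball2 h=7 -> lands@9:R; in-air after throw: [b1@8:L b2@9:R]
Beat 3 (R): throw ball3 h=1 -> lands@4:L; in-air after throw: [b3@4:L b1@8:L b2@9:R]
Beat 4 (L): throw ball3 h=7 -> lands@11:R; in-air after throw: [b1@8:L b2@9:R b3@11:R]
Beat 5 (R): throw ball4 h=7 -> lands@12:L; in-air after throw: [b1@8:L b2@9:R b3@11:R b4@12:L]
Beat 6 (L): throw ball5 h=1 -> lands@7:R; in-air after throw: [b5@7:R b1@8:L b2@9:R b3@11:R b4@12:L]
Beat 7 (R): throw ball5 h=7 -> lands@14:L; in-air after throw: [b1@8:L b2@9:R b3@11:R b4@12:L b5@14:L]
Beat 8 (L): throw ball1 h=7 -> lands@15:R; in-air after throw: [b2@9:R b3@11:R b4@12:L b5@14:L b1@15:R]
Beat 9 (R): throw ball2 h=1 -> lands@10:L; in-air after throw: [b2@10:L b3@11:R b4@12:L b5@14:L b1@15:R]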